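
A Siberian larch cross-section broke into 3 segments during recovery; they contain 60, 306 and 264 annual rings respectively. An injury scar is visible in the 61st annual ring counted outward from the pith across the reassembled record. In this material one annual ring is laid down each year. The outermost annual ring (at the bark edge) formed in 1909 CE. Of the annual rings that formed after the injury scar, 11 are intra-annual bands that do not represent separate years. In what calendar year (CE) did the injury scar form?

1351 CE

Total annual rings = 60 + 306 + 264 = 630.
630 − 61 = 569 annual rings lie beyond the injury scar toward the bark edge.
569 − 11 false = 558 true annual rings after the injury scar.
Counting back 558 years from 1909 CE places the injury scar in 1909 − 558 = 1351 CE.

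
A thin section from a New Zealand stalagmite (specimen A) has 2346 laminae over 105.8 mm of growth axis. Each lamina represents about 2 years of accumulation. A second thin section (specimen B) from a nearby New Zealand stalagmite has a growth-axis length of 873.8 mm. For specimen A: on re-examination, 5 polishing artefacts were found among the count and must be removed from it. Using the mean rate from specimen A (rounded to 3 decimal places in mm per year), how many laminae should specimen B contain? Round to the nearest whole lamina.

18996 laminae

Specimen A: correcting the raw count gives 2346 − 5 = 2341 true laminae.
Specimen A: 2341 laminae at 2 years each span 2341 × 2 = 4682 years.
A: Mean rate = 105.8 mm / 4682 years ≈ 0.023 mm/year.
Specimen B: 873.8 mm / 0.023 mm per year = 37991.30 years; at 2 years per lamina that is 37991.30 / 2 ≈ 18996 laminae.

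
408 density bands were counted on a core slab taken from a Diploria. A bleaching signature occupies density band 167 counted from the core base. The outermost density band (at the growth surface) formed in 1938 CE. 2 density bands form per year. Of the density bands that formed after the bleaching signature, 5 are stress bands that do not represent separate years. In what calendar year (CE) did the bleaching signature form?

Between density band 167 and the growth surface there are 408 − 167 = 241 density bands.
Excluding 5 false density bands: 241 − 5 = 236.
Dividing by 2 density bands per year: 236 / 2 = 118 years.
Counting back 118 years from 1938 CE places the bleaching signature in 1938 − 118 = 1820 CE.

1820 CE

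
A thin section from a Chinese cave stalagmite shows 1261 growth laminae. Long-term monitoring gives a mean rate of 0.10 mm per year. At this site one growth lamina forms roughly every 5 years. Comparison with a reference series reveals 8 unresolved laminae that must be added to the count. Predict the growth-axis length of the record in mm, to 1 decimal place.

Correcting the raw count gives 1261 + 8 = 1269 true growth laminae.
1269 growth laminae at 5 years each span 1269 × 5 = 6345 years.
Length ≈ 0.10 × 6345 = 634.5 mm.

634.5 mm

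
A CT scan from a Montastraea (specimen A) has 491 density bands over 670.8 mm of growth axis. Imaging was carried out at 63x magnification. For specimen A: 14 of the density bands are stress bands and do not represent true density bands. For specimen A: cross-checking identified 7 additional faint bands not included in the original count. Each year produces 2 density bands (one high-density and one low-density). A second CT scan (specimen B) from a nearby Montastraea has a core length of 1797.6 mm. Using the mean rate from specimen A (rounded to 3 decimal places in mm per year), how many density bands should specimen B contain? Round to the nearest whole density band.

1297 density bands

Specimen A: correcting the raw count gives 491 − 14 + 7 = 484 true density bands.
Specimen A: with 2 density bands per year, 484 / 2 = 242 years.
A: Extension rate ≈ 670.8 / 242 = 2.772 mm per year.
B spans 1797.6 / 2.772 = 648.48 years; at 2 density bands per year that is 648.48 × 2 ≈ 1297 density bands.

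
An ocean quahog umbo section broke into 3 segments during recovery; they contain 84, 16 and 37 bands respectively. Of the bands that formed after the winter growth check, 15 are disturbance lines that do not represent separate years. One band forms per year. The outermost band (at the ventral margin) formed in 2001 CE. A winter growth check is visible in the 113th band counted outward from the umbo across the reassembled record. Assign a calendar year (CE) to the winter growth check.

Total bands = 84 + 16 + 37 = 137.
Between band 113 and the ventral margin there are 137 − 113 = 24 bands.
Excluding 15 false bands: 24 − 15 = 9.
Counting back 9 years from 2001 CE places the winter growth check in 2001 − 9 = 1992 CE.

1992 CE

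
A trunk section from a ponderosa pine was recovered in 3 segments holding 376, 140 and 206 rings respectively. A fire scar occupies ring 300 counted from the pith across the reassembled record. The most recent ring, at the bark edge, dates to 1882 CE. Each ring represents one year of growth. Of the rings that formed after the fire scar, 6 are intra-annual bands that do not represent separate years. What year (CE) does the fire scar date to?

Total rings = 376 + 140 + 206 = 722.
722 − 300 = 422 rings lie beyond the fire scar toward the bark edge.
Excluding 6 false rings: 422 − 6 = 416.
The ring at the bark edge is 1882 CE, so the fire scar dates to 1882 − 416 = 1466 CE.

1466 CE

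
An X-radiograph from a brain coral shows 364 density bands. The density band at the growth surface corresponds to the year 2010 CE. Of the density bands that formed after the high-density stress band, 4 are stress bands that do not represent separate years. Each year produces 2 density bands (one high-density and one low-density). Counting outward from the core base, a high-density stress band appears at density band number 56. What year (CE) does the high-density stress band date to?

1858 CE

Between density band 56 and the growth surface there are 364 − 56 = 308 density bands.
308 − 4 false = 304 true density bands after the high-density stress band.
With 2 density bands per year, 304 / 2 = 152 years.
Counting back 152 years from 2010 CE places the high-density stress band in 2010 − 152 = 1858 CE.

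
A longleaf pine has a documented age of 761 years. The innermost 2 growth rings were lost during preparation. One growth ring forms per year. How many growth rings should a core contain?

759 growth rings

Expected growth rings over 761 years: 761.
Less the 2 uncaptured growth rings: 761 − 2 = 759.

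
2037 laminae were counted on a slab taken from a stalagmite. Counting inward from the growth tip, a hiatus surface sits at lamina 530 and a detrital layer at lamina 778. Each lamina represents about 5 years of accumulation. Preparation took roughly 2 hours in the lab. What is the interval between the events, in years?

Separation: 778 − 530 = 248 laminae.
Multiplying by 5 years per lamina: 248 × 5 = 1240 years.

1240 years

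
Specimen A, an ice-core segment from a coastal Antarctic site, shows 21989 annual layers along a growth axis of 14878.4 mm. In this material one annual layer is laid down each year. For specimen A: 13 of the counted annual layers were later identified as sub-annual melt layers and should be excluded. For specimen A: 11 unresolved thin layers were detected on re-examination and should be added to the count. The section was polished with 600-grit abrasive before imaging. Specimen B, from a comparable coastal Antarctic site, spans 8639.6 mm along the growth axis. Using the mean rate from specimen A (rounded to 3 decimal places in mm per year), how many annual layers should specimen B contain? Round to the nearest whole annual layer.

Specimen A: adjusted count: 21989 − 13 + 11 = 21987 annual layers.
A: Extension rate ≈ 14878.4 / 21987 = 0.677 mm/year.
B spans 8639.6 / 0.677 = 12761.60 years ≈ 12762 annual layers.

12762 annual layers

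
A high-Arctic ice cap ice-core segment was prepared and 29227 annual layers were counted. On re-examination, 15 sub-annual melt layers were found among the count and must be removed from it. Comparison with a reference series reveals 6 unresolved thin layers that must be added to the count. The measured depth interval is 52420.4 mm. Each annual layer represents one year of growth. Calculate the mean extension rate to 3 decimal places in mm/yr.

1.794 mm/yr

After corrections the count is 29227 − 15 + 6 = 29218 annual layers.
Extension rate ≈ 52420.4 / 29218 = 1.794 mm/yr.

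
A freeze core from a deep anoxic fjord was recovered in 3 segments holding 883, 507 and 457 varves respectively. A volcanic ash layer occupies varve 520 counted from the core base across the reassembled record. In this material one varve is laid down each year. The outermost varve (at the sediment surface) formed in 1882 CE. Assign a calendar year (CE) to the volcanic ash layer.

Total varves = 883 + 507 + 457 = 1847.
The volcanic ash layer sits at varve 520 from the core base, so 1847 − 520 = 1327 varves formed after it.
Counting back 1327 years from 1882 CE places the volcanic ash layer in 1882 − 1327 = 555 CE.

555 CE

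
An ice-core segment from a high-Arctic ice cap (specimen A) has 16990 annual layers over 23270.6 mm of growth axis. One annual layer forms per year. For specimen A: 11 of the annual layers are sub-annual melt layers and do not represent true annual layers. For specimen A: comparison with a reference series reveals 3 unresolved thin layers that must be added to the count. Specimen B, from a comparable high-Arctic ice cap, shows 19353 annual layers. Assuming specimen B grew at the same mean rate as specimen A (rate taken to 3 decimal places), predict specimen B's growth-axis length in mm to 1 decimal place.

Specimen A: after corrections the count is 16990 − 11 + 3 = 16982 annual layers.
A: 23270.6 mm over 16982 years gives 23270.6 / 16982 ≈ 1.370 mm per year.
For B, 1.370 mm/year × 19353 years = 26513.6 mm.

26513.6 mm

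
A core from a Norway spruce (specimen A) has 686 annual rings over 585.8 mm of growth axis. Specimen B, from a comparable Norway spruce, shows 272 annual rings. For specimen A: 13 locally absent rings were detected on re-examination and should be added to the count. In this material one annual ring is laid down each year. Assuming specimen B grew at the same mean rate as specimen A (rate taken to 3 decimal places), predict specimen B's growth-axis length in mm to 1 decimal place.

227.9 mm

Specimen A: correcting the raw count gives 686 + 13 = 699 true annual rings.
A: Mean rate = 585.8 mm / 699 years ≈ 0.838 mm/year.
Length of B = 0.838 × 272 = 227.9 mm.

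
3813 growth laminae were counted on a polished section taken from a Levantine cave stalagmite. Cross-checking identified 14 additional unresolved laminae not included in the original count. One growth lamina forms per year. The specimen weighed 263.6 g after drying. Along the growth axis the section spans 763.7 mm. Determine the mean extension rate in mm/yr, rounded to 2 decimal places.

After corrections the count is 3813 + 14 = 3827 growth laminae.
Mean rate = 763.7 mm / 3827 years ≈ 0.20 mm/yr.

0.20 mm/yr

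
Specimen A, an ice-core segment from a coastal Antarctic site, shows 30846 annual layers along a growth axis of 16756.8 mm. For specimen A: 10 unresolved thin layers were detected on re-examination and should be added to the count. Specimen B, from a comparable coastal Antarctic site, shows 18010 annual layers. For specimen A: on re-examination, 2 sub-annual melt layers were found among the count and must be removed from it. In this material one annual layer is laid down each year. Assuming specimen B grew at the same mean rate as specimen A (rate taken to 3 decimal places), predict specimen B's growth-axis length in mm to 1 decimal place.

9779.4 mm

Specimen A: correcting the raw count gives 30846 − 2 + 10 = 30854 true annual layers.
A: Extension rate ≈ 16756.8 / 30854 = 0.543 mm/yr.
B's length ≈ 0.543 × 18010 = 9779.4 mm.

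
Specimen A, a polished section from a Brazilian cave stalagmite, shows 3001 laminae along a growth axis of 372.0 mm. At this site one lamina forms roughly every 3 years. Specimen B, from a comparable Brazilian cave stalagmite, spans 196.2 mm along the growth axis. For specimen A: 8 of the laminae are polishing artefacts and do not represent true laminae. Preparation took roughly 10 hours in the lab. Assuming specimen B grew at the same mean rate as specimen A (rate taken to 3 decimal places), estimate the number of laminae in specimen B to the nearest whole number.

1595 laminae

Specimen A: adjusted count: 3001 − 8 = 2993 laminae.
Specimen A: at 3 years per lamina, 2993 × 3 = 8979 years.
A: Mean rate = 372.0 mm / 8979 years ≈ 0.041 mm per year.
For B, 196.2 / 0.041 = 4785.37 years; at 3 years per lamina that is 4785.37 / 3 ≈ 1595 laminae.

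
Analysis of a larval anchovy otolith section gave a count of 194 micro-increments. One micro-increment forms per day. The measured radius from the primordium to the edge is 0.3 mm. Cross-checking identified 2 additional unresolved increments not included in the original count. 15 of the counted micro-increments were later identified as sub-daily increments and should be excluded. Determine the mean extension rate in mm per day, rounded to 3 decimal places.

After corrections the count is 194 − 15 + 2 = 181 micro-increments.
Mean rate = 0.3 mm / 181 days ≈ 0.002 mm per day.

0.002 mm per day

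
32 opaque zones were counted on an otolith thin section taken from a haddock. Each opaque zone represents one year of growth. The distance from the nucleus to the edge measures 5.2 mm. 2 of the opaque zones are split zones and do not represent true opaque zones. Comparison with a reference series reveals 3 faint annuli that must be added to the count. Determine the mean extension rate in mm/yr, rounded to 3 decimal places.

0.158 mm/yr

Adjusted count: 32 − 2 + 3 = 33 opaque zones.
Extension rate ≈ 5.2 / 33 = 0.158 mm/yr.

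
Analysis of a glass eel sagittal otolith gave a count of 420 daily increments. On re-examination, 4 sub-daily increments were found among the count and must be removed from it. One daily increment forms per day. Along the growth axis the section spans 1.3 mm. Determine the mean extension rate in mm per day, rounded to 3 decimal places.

0.003 mm per day

True daily increment count = 420 − 4 = 416.
1.3 mm over 416 days gives 1.3 / 416 ≈ 0.003 mm per day.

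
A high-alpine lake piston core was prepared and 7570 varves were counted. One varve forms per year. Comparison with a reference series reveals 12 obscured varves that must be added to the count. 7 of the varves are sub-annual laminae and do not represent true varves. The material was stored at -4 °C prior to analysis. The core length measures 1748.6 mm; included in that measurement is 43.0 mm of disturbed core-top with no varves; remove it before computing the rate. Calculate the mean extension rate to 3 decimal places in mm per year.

0.225 mm per year

After corrections the count is 7570 − 7 + 12 = 7575 varves.
Net length = 1748.6 − 43.0 = 1705.6 mm.
Mean rate = 1705.6 mm / 7575 years ≈ 0.225 mm per year.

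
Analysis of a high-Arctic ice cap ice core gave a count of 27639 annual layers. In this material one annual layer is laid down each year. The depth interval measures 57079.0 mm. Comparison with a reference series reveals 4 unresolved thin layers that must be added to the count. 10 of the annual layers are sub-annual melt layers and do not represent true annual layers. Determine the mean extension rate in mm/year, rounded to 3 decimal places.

2.066 mm/year

Correcting the raw count gives 27639 − 10 + 4 = 27633 true annual layers.
57079.0 mm over 27633 years gives 57079.0 / 27633 ≈ 2.066 mm/year.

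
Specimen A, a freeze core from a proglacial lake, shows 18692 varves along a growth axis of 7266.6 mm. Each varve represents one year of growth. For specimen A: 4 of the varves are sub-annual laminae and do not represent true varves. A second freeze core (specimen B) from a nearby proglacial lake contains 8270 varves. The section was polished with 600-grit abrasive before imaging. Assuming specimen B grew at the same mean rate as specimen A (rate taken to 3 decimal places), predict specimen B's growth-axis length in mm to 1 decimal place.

3217.0 mm

Specimen A: true varve count = 18692 − 4 = 18688.
A: Mean rate = 7266.6 mm / 18688 years ≈ 0.389 mm per year.
For B, 0.389 mm/year × 8270 years = 3217.0 mm.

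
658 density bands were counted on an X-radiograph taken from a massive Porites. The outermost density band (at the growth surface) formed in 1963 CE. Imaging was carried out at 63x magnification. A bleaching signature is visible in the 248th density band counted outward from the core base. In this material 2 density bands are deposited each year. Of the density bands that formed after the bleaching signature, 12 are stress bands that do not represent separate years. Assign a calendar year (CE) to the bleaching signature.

Between density band 248 and the growth surface there are 658 − 248 = 410 density bands.
Removing the 12 false density bands leaves 410 − 12 = 398 true density bands beyond the bleaching signature.
398 density bands at 2 per year is 398 / 2 = 199 years.
The density band at the growth surface is 1963 CE, so the bleaching signature dates to 1963 − 199 = 1764 CE.

1764 CE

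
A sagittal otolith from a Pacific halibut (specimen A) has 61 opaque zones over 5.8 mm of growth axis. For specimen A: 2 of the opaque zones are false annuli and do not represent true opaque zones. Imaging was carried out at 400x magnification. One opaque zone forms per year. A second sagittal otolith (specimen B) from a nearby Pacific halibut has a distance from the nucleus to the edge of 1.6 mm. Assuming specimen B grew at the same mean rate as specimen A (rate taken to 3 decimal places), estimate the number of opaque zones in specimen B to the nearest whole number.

Specimen A: after corrections the count is 61 − 2 = 59 opaque zones.
A: Mean rate = 5.8 mm / 59 years ≈ 0.098 mm/year.
B spans 1.6 / 0.098 = 16.33 years ≈ 16 opaque zones.

16 opaque zones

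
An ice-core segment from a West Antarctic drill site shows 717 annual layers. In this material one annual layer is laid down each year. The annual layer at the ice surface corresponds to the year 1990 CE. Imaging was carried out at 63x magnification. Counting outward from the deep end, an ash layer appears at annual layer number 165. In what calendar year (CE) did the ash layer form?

1438 CE

717 − 165 = 552 annual layers lie beyond the ash layer toward the ice surface.
Counting back 552 years from 1990 CE places the ash layer in 1990 − 552 = 1438 CE.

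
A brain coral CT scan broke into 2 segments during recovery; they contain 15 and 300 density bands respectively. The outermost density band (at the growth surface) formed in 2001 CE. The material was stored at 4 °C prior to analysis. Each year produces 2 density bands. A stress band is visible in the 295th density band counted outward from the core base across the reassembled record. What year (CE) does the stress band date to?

Total density bands = 15 + 300 = 315.
The stress band sits at density band 295 from the core base, so 315 − 295 = 20 density bands formed after it.
20 density bands at 2 per year is 20 / 2 = 10 years.
The density band at the growth surface is 2001 CE, so the stress band dates to 2001 − 10 = 1991 CE.

1991 CE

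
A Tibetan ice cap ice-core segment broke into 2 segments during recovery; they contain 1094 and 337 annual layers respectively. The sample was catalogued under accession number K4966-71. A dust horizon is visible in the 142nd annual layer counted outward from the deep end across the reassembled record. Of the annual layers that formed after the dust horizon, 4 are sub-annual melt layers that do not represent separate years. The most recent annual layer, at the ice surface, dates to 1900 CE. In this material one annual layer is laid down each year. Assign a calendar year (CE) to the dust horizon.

Total annual layers = 1094 + 337 = 1431.
1431 − 142 = 1289 annual layers lie beyond the dust horizon toward the ice surface.
Excluding 4 false annual layers: 1289 − 4 = 1285.
Counting back 1285 years from 1900 CE places the dust horizon in 1900 − 1285 = 615 CE.

615 CE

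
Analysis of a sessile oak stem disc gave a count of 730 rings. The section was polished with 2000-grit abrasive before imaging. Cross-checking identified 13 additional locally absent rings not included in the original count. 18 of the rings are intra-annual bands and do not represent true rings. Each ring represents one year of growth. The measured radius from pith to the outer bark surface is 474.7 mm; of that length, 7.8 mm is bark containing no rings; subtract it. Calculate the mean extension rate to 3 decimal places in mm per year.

0.644 mm per year

Adjusted count: 730 − 18 + 13 = 725 rings.
Net length = 474.7 − 7.8 = 466.9 mm.
466.9 mm over 725 years gives 466.9 / 725 ≈ 0.644 mm per year.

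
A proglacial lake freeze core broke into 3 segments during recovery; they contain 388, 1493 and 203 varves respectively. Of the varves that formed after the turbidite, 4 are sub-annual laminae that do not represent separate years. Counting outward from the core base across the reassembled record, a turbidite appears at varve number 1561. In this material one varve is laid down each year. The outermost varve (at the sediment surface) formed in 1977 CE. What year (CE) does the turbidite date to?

Total varves = 388 + 1493 + 203 = 2084.
Between varve 1561 and the sediment surface there are 2084 − 1561 = 523 varves.
Removing the 4 false varves leaves 523 − 4 = 519 true varves beyond the turbidite.
Counting back 519 years from 1977 CE places the turbidite in 1977 − 519 = 1458 CE.

1458 CE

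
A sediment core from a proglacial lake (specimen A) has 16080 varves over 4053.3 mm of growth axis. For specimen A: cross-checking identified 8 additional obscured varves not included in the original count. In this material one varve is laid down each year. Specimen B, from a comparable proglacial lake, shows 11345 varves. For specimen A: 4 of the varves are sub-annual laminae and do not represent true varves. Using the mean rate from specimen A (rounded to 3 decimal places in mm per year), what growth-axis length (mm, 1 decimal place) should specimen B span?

2858.9 mm

Specimen A: true varve count = 16080 − 4 + 8 = 16084.
A: 4053.3 mm over 16084 years gives 4053.3 / 16084 ≈ 0.252 mm/yr.
B's length ≈ 0.252 × 11345 = 2858.9 mm.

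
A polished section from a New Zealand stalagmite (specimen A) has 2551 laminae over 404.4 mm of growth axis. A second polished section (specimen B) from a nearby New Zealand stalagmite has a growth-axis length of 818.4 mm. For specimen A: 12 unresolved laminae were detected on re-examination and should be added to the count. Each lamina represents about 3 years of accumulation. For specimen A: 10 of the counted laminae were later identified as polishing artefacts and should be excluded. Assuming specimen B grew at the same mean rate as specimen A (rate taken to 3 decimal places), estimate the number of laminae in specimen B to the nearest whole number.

5147 laminae

Specimen A: correcting the raw count gives 2551 − 10 + 12 = 2553 true laminae.
Specimen A: at 3 years per lamina, 2553 × 3 = 7659 years.
A: 404.4 mm over 7659 years gives 404.4 / 7659 ≈ 0.053 mm/yr.
B spans 818.4 / 0.053 = 15441.51 years; at 3 years per lamina that is 15441.51 / 3 ≈ 5147 laminae.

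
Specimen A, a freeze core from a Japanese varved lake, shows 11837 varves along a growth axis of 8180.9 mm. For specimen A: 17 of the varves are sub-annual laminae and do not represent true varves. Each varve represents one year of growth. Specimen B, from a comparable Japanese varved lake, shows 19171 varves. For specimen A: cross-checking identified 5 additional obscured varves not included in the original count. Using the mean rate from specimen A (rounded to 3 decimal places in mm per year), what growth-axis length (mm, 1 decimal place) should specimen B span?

13266.3 mm

Specimen A: after corrections the count is 11837 − 17 + 5 = 11825 varves.
A: 8180.9 mm over 11825 years gives 8180.9 / 11825 ≈ 0.692 mm per year.
B's length ≈ 0.692 × 19171 = 13266.3 mm.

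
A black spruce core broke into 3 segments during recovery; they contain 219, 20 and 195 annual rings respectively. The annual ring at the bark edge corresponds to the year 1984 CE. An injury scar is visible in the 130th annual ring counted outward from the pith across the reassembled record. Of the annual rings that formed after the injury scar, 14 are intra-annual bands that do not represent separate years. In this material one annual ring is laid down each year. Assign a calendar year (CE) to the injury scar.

1694 CE

Total annual rings = 219 + 20 + 195 = 434.
434 − 130 = 304 annual rings lie beyond the injury scar toward the bark edge.
304 − 14 false = 290 true annual rings after the injury scar.
1984 − 290 = 1694 CE.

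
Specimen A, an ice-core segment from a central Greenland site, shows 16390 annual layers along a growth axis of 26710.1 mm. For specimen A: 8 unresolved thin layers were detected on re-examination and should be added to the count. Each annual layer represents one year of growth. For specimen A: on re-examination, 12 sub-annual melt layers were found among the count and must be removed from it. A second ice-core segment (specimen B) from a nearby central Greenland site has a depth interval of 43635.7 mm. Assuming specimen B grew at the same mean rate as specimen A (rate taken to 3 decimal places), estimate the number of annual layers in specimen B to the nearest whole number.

26770 annual layers

Specimen A: adjusted count: 16390 − 12 + 8 = 16386 annual layers.
A: Extension rate ≈ 26710.1 / 16386 = 1.630 mm/yr.
For B, 43635.7 / 1.630 = 26770.37 years ≈ 26770 annual layers.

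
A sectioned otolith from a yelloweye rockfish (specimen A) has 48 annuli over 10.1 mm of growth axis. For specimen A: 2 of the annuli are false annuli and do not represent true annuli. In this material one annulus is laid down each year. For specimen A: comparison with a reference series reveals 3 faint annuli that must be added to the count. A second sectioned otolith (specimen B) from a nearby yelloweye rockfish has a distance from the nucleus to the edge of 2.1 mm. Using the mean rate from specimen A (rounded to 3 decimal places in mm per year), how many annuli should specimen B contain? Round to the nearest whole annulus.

10 annuli

Specimen A: correcting the raw count gives 48 − 2 + 3 = 49 true annuli.
A: 10.1 mm over 49 years gives 10.1 / 49 ≈ 0.206 mm per year.
Specimen B: 2.1 mm / 0.206 mm per year = 10.19 years ≈ 10 annuli.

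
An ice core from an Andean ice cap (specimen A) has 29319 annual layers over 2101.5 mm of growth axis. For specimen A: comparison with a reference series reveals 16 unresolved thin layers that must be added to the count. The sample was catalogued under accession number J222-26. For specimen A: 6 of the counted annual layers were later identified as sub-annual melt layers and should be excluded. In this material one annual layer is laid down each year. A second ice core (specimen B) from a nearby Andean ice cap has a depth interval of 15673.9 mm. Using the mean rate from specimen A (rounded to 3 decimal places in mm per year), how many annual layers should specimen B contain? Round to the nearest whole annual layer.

217693 annual layers

Specimen A: true annual layer count = 29319 − 6 + 16 = 29329.
A: Mean rate = 2101.5 mm / 29329 years ≈ 0.072 mm/year.
B spans 15673.9 / 0.072 = 217693.06 years ≈ 217693 annual layers.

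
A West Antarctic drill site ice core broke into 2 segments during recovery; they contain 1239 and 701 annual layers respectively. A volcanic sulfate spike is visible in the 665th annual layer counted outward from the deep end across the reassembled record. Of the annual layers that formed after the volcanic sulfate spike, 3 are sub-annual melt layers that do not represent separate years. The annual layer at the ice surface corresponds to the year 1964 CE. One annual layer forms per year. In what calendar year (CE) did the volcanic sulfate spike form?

692 CE

Total annual layers = 1239 + 701 = 1940.
The volcanic sulfate spike sits at annual layer 665 from the deep end, so 1940 − 665 = 1275 annual layers formed after it.
Excluding 3 false annual layers: 1275 − 3 = 1272.
1964 − 1272 = 692 CE.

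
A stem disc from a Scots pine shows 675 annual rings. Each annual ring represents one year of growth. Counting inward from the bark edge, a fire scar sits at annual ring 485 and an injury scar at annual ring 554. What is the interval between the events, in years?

Separation: 554 − 485 = 69 annual rings.
That is 69 years at one annual ring per year.

69 years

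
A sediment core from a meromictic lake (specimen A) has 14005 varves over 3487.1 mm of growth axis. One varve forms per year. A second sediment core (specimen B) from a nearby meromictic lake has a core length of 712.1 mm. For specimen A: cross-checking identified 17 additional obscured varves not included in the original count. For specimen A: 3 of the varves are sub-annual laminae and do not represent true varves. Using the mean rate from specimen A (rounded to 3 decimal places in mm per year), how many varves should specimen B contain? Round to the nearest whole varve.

2860 varves

Specimen A: after corrections the count is 14005 − 3 + 17 = 14019 varves.
A: Extension rate ≈ 3487.1 / 14019 = 0.249 mm/yr.
For B, 712.1 / 0.249 = 2859.84 years ≈ 2860 varves.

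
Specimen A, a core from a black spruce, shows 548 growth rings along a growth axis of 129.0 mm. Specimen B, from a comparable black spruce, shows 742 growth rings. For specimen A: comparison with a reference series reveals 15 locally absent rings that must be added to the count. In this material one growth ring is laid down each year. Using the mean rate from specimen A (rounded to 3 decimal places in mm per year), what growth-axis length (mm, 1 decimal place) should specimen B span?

Specimen A: adjusted count: 548 + 15 = 563 growth rings.
A: 129.0 mm over 563 years gives 129.0 / 563 ≈ 0.229 mm/year.
B's length ≈ 0.229 × 742 = 169.9 mm.

169.9 mm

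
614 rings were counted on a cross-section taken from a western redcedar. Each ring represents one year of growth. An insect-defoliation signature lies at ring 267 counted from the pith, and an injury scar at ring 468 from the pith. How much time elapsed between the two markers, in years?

201 years

Separation: 468 − 267 = 201 rings.
That is 201 years at one ring per year.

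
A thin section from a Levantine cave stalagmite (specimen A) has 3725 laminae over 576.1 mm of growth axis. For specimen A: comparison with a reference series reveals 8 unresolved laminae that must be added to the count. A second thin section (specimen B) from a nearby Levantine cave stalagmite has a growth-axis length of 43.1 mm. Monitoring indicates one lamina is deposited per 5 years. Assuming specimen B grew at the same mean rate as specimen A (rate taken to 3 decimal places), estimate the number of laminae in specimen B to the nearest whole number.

278 laminae

Specimen A: adjusted count: 3725 + 8 = 3733 laminae.
Specimen A: multiplying by 5 years per lamina: 3733 × 5 = 18665 years.
A: Mean rate = 576.1 mm / 18665 years ≈ 0.031 mm/year.
B spans 43.1 / 0.031 = 1390.32 years; at 5 years per lamina that is 1390.32 / 5 ≈ 278 laminae.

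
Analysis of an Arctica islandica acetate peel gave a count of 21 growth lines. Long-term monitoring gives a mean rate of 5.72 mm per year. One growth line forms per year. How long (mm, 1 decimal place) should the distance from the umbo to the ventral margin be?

120.1 mm

21 years of growth are recorded.
Length ≈ 5.72 × 21 = 120.1 mm.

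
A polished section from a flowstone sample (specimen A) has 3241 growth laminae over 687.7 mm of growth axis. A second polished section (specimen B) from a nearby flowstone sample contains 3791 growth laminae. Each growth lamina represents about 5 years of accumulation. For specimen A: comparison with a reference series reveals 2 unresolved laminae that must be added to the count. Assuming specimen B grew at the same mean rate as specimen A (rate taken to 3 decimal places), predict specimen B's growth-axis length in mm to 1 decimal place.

Specimen A: true growth lamina count = 3241 + 2 = 3243.
Specimen A: at 5 years per growth lamina, 3243 × 5 = 16215 years.
A: 687.7 mm over 16215 years gives 687.7 / 16215 ≈ 0.042 mm/yr.
Specimen B: multiplying by 5 years per growth lamina: 3791 × 5 = 18955 years. Length of B = 0.042 × 18955 = 796.1 mm.

796.1 mm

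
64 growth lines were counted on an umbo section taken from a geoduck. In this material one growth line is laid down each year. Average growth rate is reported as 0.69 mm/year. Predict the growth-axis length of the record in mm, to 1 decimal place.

64 years of growth are recorded.
Predicted length = 0.69 mm/year × 64 years = 44.2 mm.

44.2 mm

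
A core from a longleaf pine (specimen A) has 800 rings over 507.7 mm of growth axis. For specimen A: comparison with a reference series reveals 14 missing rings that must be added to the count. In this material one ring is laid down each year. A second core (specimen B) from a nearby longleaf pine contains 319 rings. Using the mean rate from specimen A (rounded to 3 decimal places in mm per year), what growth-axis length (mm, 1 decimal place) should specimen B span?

Specimen A: correcting the raw count gives 800 + 14 = 814 true rings.
A: Extension rate ≈ 507.7 / 814 = 0.624 mm/year.
Length of B = 0.624 × 319 = 199.1 mm.

199.1 mm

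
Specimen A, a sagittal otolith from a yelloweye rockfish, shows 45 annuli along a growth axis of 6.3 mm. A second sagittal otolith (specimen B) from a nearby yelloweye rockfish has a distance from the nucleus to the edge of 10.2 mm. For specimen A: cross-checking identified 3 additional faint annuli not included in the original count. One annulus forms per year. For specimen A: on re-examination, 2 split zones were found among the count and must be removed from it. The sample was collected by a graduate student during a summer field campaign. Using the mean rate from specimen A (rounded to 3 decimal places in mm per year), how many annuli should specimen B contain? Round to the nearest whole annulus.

74 annuli

Specimen A: correcting the raw count gives 45 − 2 + 3 = 46 true annuli.
A: Extension rate ≈ 6.3 / 46 = 0.137 mm per year.
Specimen B: 10.2 mm / 0.137 mm per year = 74.45 years ≈ 74 annuli.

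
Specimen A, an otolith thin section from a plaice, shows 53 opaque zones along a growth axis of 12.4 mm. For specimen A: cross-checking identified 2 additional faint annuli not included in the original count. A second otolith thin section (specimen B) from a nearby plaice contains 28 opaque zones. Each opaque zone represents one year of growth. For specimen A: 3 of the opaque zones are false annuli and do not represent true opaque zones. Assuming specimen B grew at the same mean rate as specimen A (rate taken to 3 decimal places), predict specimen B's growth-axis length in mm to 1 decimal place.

Specimen A: adjusted count: 53 − 3 + 2 = 52 opaque zones.
A: Mean rate = 12.4 mm / 52 years ≈ 0.238 mm/year.
B's length ≈ 0.238 × 28 = 6.7 mm.

6.7 mm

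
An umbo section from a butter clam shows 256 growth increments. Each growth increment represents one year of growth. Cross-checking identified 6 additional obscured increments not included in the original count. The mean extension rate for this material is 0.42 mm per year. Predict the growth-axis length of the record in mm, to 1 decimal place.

110.0 mm

After corrections the count is 256 + 6 = 262 growth increments.
Predicted length = 0.42 mm/year × 262 years = 110.0 mm.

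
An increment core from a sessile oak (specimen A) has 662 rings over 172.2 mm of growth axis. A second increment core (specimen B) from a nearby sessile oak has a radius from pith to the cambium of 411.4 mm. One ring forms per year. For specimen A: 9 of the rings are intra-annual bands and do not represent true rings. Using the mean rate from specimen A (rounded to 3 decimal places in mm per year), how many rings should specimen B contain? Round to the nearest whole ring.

Specimen A: adjusted count: 662 − 9 = 653 rings.
A: Mean rate = 172.2 mm / 653 years ≈ 0.264 mm per year.
Specimen B: 411.4 mm / 0.264 mm per year = 1558.33 years ≈ 1558 rings.

1558 rings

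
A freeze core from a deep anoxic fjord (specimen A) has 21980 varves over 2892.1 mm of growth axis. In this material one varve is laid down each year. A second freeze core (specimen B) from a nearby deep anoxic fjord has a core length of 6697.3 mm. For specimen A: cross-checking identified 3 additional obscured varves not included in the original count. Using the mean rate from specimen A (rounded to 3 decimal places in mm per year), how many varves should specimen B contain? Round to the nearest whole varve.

Specimen A: correcting the raw count gives 21980 + 3 = 21983 true varves.
A: 2892.1 mm over 21983 years gives 2892.1 / 21983 ≈ 0.132 mm/year.
B spans 6697.3 / 0.132 = 50737.12 years ≈ 50737 varves.

50737 varves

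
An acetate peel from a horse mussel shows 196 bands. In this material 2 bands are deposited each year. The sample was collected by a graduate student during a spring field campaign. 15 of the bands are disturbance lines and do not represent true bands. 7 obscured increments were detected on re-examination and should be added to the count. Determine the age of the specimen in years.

After corrections the count is 196 − 15 + 7 = 188 bands.
With 2 bands per year, 188 / 2 = 94 years.

94 yr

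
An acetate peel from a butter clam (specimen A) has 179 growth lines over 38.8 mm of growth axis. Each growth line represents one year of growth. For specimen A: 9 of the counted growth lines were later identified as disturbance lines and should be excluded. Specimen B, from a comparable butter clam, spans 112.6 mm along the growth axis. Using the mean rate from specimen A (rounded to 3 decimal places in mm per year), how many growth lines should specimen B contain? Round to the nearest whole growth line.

Specimen A: adjusted count: 179 − 9 = 170 growth lines.
A: 38.8 mm over 170 years gives 38.8 / 170 ≈ 0.228 mm per year.
Specimen B: 112.6 mm / 0.228 mm per year = 493.86 years ≈ 494 growth lines.

494 growth lines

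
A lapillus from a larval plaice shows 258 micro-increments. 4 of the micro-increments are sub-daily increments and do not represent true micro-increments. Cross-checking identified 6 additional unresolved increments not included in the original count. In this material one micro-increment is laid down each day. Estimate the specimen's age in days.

260 d

After corrections the count is 258 − 4 + 6 = 260 micro-increments.
With a one-to-one micro-increment periodicity this is 260 days.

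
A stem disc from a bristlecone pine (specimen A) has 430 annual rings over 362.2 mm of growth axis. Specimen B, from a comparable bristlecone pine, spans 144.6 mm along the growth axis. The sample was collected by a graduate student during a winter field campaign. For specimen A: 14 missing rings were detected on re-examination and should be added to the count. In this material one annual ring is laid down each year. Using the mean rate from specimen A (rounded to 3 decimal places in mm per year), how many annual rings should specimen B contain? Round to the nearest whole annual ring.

Specimen A: adjusted count: 430 + 14 = 444 annual rings.
A: Mean rate = 362.2 mm / 444 years ≈ 0.816 mm per year.
B spans 144.6 / 0.816 = 177.21 years ≈ 177 annual rings.

177 annual rings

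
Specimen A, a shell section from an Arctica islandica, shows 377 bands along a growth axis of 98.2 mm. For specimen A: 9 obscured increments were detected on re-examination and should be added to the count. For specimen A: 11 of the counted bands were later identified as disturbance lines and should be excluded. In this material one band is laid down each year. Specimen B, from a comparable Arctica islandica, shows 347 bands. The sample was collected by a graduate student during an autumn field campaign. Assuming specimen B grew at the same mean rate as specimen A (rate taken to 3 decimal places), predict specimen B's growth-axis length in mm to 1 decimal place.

Specimen A: true band count = 377 − 11 + 9 = 375.
A: Mean rate = 98.2 mm / 375 years ≈ 0.262 mm per year.
For B, 0.262 mm/year × 347 years = 90.9 mm.

90.9 mm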